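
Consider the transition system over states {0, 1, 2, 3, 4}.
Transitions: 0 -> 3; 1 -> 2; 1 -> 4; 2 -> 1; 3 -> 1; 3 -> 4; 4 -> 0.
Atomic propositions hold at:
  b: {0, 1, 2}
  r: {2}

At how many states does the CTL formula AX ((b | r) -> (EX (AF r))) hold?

Sat(b | r) = {0, 1, 2}
AF r: least fixpoint, start Z0 = {2}, add states with every successor in Z. Already a fixed point.
Sat(AF r) = {2}
Sat(EX (AF r)) = {s : some successor in {2}} = {1}
Sat((b | r) -> (EX (AF r))) = {1, 3, 4}
Sat(AX ((b | r) -> (EX (AF r)))) = {s : every successor in {1, 3, 4}} = {0, 2, 3}
|Sat(AX ((b | r) -> (EX (AF r))))| = |{0, 2, 3}| = 3.

3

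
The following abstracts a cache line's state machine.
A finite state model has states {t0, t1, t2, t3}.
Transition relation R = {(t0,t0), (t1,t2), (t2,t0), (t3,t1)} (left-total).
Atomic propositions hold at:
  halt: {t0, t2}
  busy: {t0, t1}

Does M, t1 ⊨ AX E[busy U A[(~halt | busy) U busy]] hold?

Sat(~halt) = {t1, t3}
Sat(~halt | busy) = {t0, t1, t3}
A[(~halt | busy) U busy]: least fixpoint, start Z0 = Sat(busy) = {t0, t1}, add states in Sat(~halt | busy) with every successor in Z. Z1 = {t0, t1, t3}; fixed.
Sat(A[(~halt | busy) U busy]) = {t0, t1, t3}
E[busy U A[(~halt | busy) U busy]]: least fixpoint, start Z0 = Sat(A[(~halt | busy) U busy]) = {t0, t1, t3}, add states in Sat(busy) with some successor in Z. Already a fixed point.
Sat(E[busy U A[(~halt | busy) U busy]]) = {t0, t1, t3}
Sat(AX E[busy U A[(~halt | busy) U busy]]) = {s : every successor in {t0, t1, t3}} = {t0, t2, t3}
t1 ∉ Sat(AX E[busy U A[(~halt | busy) U busy]]) = {t0, t2, t3}, so the formula does not hold at t1.

No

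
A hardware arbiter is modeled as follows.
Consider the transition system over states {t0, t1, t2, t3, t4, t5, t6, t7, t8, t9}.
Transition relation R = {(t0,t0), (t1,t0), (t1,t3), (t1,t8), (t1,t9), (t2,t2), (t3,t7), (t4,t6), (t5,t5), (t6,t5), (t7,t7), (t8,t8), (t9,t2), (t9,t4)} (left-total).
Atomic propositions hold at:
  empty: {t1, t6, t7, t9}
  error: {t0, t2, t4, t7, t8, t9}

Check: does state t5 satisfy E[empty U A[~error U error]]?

Sat(~error) = {t1, t3, t5, t6}
A[~error U error]: least fixpoint, start Z0 = Sat(error) = {t0, t2, t4, t7, t8, t9}, add states in Sat(~error) with every successor in Z. Z1 = {t0, t2, t3, t4, t7, t8, t9}; Z2 = {t0, t1, t2, t3, t4, t7, t8, t9}; fixed.
Sat(A[~error U error]) = {t0, t1, t2, t3, t4, t7, t8, t9}
E[empty U A[~error U error]]: least fixpoint, start Z0 = Sat(A[~error U error]) = {t0, t1, t2, t3, t4, t7, t8, t9}, add states in Sat(empty) with some successor in Z. Already a fixed point.
Sat(E[empty U A[~error U error]]) = {t0, t1, t2, t3, t4, t7, t8, t9}
t5 ∉ Sat(E[empty U A[~error U error]]) = {t0, t1, t2, t3, t4, t7, t8, t9}, so the formula does not hold at t5.

No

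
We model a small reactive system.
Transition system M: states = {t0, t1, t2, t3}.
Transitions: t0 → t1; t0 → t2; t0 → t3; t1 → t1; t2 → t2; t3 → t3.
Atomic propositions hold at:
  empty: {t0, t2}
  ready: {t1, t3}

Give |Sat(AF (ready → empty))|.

2

Sat(ready → empty) = {t0, t2}
AF (ready → empty): least fixpoint, start Z0 = {t0, t2}, add states with every successor in Z. Already a fixed point.
Sat(AF (ready → empty)) = {t0, t2}
|Sat(AF (ready → empty))| = |{t0, t2}| = 2.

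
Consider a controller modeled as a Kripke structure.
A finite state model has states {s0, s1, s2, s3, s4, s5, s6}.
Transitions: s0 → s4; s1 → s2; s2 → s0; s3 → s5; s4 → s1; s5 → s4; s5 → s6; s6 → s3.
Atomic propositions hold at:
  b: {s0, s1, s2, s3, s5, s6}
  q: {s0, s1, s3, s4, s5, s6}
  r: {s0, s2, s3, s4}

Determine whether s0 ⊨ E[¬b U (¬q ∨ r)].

Yes

Sat(¬b) = {s4}
Sat(¬q) = {s2}
Sat(¬q ∨ r) = {s0, s2, s3, s4}
E[¬b U (¬q ∨ r)]: least fixpoint, start Z0 = Sat((¬q ∨ r)) = {s0, s2, s3, s4}, add states in Sat(¬b) with some successor in Z. Already a fixed point.
Sat(E[¬b U (¬q ∨ r)]) = {s0, s2, s3, s4}
s0 ∈ Sat(E[¬b U (¬q ∨ r)]) = {s0, s2, s3, s4}, so the formula holds at s0.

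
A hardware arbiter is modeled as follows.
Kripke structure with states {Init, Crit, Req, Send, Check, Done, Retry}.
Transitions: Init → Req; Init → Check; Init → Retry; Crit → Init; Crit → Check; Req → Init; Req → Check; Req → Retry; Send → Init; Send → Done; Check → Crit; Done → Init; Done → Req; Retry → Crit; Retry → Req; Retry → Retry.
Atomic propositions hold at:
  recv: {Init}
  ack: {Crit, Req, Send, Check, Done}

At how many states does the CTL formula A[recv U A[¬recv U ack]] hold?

Sat(¬recv) = {Crit, Req, Send, Check, Done, Retry}
A[¬recv U ack]: least fixpoint, start Z0 = Sat(ack) = {Crit, Req, Send, Check, Done}, add states in Sat(¬recv) with every successor in Z. Already a fixed point.
Sat(A[¬recv U ack]) = {Crit, Req, Send, Check, Done}
A[recv U A[¬recv U ack]]: least fixpoint, start Z0 = Sat(A[¬recv U ack]) = {Crit, Req, Send, Check, Done}, add states in Sat(recv) with every successor in Z. Already a fixed point.
Sat(A[recv U A[¬recv U ack]]) = {Crit, Req, Send, Check, Done}
|Sat(A[recv U A[¬recv U ack]])| = |{Crit, Req, Send, Check, Done}| = 5.

5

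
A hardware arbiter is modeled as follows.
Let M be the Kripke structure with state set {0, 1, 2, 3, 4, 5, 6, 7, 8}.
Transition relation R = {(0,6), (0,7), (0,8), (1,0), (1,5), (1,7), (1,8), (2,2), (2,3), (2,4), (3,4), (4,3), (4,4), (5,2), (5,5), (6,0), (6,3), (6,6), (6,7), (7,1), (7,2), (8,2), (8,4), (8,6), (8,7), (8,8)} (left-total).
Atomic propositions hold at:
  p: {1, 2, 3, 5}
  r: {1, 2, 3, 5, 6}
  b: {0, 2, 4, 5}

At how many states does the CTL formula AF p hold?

AF p: least fixpoint, start Z0 = {1, 2, 3, 5}, add states with every successor in Z. Z1 = {1, 2, 3, 5, 7}; fixed.
Sat(AF p) = {1, 2, 3, 5, 7}
|Sat(AF p)| = |{1, 2, 3, 5, 7}| = 5.

5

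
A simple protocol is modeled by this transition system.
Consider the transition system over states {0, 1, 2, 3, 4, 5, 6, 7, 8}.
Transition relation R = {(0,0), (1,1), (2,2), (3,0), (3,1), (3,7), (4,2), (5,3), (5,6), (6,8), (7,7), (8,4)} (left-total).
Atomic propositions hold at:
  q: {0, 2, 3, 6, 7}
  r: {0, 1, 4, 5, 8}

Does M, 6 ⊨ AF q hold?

Yes

AF q: least fixpoint, start Z0 = {0, 2, 3, 6, 7}, add states with every successor in Z. Z1 = {0, 2, 3, 4, 5, 6, 7}; Z2 = {0, 2, 3, 4, 5, 6, 7, 8}; fixed.
Sat(AF q) = {0, 2, 3, 4, 5, 6, 7, 8}
6 ∈ Sat(AF q) = {0, 2, 3, 4, 5, 6, 7, 8}, so the formula holds at 6.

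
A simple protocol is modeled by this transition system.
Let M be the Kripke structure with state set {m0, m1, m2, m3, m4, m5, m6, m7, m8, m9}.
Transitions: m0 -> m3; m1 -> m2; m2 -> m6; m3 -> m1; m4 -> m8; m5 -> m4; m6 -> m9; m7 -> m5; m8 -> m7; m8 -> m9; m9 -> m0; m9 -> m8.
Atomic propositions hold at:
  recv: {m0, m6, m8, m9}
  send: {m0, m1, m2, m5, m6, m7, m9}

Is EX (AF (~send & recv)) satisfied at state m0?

Sat(~send) = {m3, m4, m8}
Sat(~send & recv) = {m8}
AF (~send & recv): least fixpoint, start Z0 = {m8}, add states with every successor in Z. Z1 = {m4, m8}; Z2 = {m4, m5, m8}; Z3 = {m4, m5, m7, m8}; fixed.
Sat(AF (~send & recv)) = {m4, m5, m7, m8}
Sat(EX (AF (~send & recv))) = {s : some successor in {m4, m5, m7, m8}} = {m4, m5, m7, m8, m9}
m0 ∉ Sat(EX (AF (~send & recv))) = {m4, m5, m7, m8, m9}, so the formula does not hold at m0.

No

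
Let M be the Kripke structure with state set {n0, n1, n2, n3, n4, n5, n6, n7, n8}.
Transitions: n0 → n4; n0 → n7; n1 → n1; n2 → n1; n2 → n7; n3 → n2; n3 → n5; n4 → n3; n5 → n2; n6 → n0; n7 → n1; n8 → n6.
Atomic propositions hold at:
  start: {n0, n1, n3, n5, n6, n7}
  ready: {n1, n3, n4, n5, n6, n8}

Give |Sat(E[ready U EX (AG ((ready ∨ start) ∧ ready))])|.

6

Sat(ready ∨ start) = {n0, n1, n3, n4, n5, n6, n7, n8}
Sat((ready ∨ start) ∧ ready) = {n1, n3, n4, n5, n6, n8}
AG ((ready ∨ start) ∧ ready): greatest fixpoint, start Z0 = {n1, n3, n4, n5, n6, n8}, keep only states in Sat with every successor in Z. Z1 = {n1, n4, n8}; Z2 = {n1}; fixed.
Sat(AG ((ready ∨ start) ∧ ready)) = {n1}
Sat(EX (AG ((ready ∨ start) ∧ ready))) = {s : some successor in {n1}} = {n1, n2, n7}
E[ready U EX (AG ((ready ∨ start) ∧ ready))]: least fixpoint, start Z0 = Sat(EX (AG ((ready ∨ start) ∧ ready))) = {n1, n2, n7}, add states in Sat(ready) with some successor in Z. Z1 = {n1, n2, n3, n5, n7}; Z2 = {n1, n2, n3, n4, n5, n7}; fixed.
Sat(E[ready U EX (AG ((ready ∨ start) ∧ ready))]) = {n1, n2, n3, n4, n5, n7}
|Sat(E[ready U EX (AG ((ready ∨ start) ∧ ready))])| = |{n1, n2, n3, n4, n5, n7}| = 6.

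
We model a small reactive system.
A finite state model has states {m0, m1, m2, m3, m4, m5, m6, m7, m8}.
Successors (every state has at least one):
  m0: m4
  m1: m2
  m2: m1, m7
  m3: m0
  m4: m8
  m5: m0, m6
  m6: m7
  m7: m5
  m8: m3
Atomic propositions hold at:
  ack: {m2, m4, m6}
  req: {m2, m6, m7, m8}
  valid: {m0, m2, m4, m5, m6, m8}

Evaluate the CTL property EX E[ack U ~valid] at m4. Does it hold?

Sat(~valid) = {m1, m3, m7}
E[ack U ~valid]: least fixpoint, start Z0 = Sat(~valid) = {m1, m3, m7}, add states in Sat(ack) with some successor in Z. Z1 = {m1, m2, m3, m6, m7}; fixed.
Sat(E[ack U ~valid]) = {m1, m2, m3, m6, m7}
Sat(EX E[ack U ~valid]) = {s : some successor in {m1, m2, m3, m6, m7}} = {m1, m2, m5, m6, m8}
m4 ∉ Sat(EX E[ack U ~valid]) = {m1, m2, m5, m6, m8}, so the formula does not hold at m4.

No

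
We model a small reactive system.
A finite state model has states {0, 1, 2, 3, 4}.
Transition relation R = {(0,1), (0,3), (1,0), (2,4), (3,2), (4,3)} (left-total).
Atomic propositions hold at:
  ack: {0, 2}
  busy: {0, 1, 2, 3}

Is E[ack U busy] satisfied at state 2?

E[ack U busy]: least fixpoint, start Z0 = Sat(busy) = {0, 1, 2, 3}, add states in Sat(ack) with some successor in Z. Already a fixed point.
Sat(E[ack U busy]) = {0, 1, 2, 3}
2 ∈ Sat(E[ack U busy]) = {0, 1, 2, 3}, so the formula holds at 2.

Yes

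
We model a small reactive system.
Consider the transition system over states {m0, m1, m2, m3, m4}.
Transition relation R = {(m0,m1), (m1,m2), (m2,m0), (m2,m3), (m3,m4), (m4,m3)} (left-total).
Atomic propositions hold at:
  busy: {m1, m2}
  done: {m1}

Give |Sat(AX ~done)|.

4

Sat(~done) = {m0, m2, m3, m4}
Sat(AX ~done) = {s : every successor in {m0, m2, m3, m4}} = {m1, m2, m3, m4}
|Sat(AX ~done)| = |{m1, m2, m3, m4}| = 4.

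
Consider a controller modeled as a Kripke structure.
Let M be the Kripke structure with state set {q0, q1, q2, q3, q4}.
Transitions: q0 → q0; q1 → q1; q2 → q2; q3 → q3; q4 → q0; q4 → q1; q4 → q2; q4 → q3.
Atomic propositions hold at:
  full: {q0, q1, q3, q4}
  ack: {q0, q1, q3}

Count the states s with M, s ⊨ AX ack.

Sat(AX ack) = {s : every successor in {q0, q1, q3}} = {q0, q1, q3}
|Sat(AX ack)| = |{q0, q1, q3}| = 3.

3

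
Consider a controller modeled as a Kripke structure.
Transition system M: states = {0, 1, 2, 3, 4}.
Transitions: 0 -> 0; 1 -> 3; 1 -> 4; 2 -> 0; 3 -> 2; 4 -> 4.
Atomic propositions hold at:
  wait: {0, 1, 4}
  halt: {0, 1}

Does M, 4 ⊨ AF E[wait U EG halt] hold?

No

EG halt: greatest fixpoint, start Z0 = {0, 1}, keep only states in Sat with some successor in Z. Z1 = {0}; fixed.
Sat(EG halt) = {0}
E[wait U EG halt]: least fixpoint, start Z0 = Sat(EG halt) = {0}, add states in Sat(wait) with some successor in Z. Already a fixed point.
Sat(E[wait U EG halt]) = {0}
AF E[wait U EG halt]: least fixpoint, start Z0 = {0}, add states with every successor in Z. Z1 = {0, 2}; Z2 = {0, 2, 3}; fixed.
Sat(AF E[wait U EG halt]) = {0, 2, 3}
4 ∉ Sat(AF E[wait U EG halt]) = {0, 2, 3}, so the formula does not hold at 4.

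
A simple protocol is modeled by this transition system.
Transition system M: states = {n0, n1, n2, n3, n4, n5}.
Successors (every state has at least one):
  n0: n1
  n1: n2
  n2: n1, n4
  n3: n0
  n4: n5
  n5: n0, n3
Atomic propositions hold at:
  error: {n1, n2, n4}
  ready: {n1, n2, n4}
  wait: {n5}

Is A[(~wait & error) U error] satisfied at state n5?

Sat(~wait) = {n0, n1, n2, n3, n4}
Sat(~wait & error) = {n1, n2, n4}
A[(~wait & error) U error]: least fixpoint, start Z0 = Sat(error) = {n1, n2, n4}, add states in Sat(~wait & error) with every successor in Z. Already a fixed point.
Sat(A[(~wait & error) U error]) = {n1, n2, n4}
n5 ∉ Sat(A[(~wait & error) U error]) = {n1, n2, n4}, so the formula does not hold at n5.

No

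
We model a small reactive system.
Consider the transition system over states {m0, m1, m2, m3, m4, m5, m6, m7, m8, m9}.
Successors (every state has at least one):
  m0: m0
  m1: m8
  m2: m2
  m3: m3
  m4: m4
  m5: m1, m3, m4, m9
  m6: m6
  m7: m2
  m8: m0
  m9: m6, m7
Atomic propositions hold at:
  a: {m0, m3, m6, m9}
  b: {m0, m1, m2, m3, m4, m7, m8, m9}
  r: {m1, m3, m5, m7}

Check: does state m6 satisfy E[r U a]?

E[r U a]: least fixpoint, start Z0 = Sat(a) = {m0, m3, m6, m9}, add states in Sat(r) with some successor in Z. Z1 = {m0, m3, m5, m6, m9}; fixed.
Sat(E[r U a]) = {m0, m3, m5, m6, m9}
m6 ∈ Sat(E[r U a]) = {m0, m3, m5, m6, m9}, so the formula holds at m6.

Yes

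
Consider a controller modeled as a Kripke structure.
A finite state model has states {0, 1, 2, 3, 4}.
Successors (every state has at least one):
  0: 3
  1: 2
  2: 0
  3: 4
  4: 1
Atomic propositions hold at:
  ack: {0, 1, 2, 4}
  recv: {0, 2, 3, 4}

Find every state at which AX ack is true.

{1, 2, 3, 4}

Sat(AX ack) = {s : every successor in {0, 1, 2, 4}} = {1, 2, 3, 4}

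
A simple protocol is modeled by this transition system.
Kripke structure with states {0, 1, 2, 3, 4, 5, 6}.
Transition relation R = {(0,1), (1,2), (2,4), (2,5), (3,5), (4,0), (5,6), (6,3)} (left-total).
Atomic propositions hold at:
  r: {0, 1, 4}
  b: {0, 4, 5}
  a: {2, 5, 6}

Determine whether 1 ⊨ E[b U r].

Yes

E[b U r]: least fixpoint, start Z0 = Sat(r) = {0, 1, 4}, add states in Sat(b) with some successor in Z. Already a fixed point.
Sat(E[b U r]) = {0, 1, 4}
1 ∈ Sat(E[b U r]) = {0, 1, 4}, so the formula holds at 1.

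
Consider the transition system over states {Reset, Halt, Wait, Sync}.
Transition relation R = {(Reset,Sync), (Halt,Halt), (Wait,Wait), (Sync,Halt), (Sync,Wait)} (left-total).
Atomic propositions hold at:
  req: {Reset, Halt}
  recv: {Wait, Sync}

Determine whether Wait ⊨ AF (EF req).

EF req: least fixpoint, start Z0 = {Reset, Halt}, add states with some successor in Z. Z1 = {Reset, Halt, Sync}; fixed.
Sat(EF req) = {Reset, Halt, Sync}
AF (EF req): least fixpoint, start Z0 = {Reset, Halt, Sync}, add states with every successor in Z. Already a fixed point.
Sat(AF (EF req)) = {Reset, Halt, Sync}
Wait ∉ Sat(AF (EF req)) = {Reset, Halt, Sync}, so the formula does not hold at Wait.

No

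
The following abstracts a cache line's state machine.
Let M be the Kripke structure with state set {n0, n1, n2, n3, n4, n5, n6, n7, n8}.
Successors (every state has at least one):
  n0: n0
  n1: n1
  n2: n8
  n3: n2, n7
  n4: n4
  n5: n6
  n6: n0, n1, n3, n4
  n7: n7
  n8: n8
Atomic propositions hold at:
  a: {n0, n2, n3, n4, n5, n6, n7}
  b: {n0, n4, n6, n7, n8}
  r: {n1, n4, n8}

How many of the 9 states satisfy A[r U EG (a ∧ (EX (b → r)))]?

2

Sat(b → r) = {n1, n2, n3, n4, n5, n8}
Sat(EX (b → r)) = {s : some successor in {n1, n2, n3, n4, n5, n8}} = {n1, n2, n3, n4, n6, n8}
Sat(a ∧ (EX (b → r))) = {n2, n3, n4, n6}
EG (a ∧ (EX (b → r))): greatest fixpoint, start Z0 = {n2, n3, n4, n6}, keep only states in Sat with some successor in Z. Z1 = {n3, n4, n6}; Z2 = {n4, n6}; fixed.
Sat(EG (a ∧ (EX (b → r)))) = {n4, n6}
A[r U EG (a ∧ (EX (b → r)))]: least fixpoint, start Z0 = Sat(EG (a ∧ (EX (b → r)))) = {n4, n6}, add states in Sat(r) with every successor in Z. Already a fixed point.
Sat(A[r U EG (a ∧ (EX (b → r)))]) = {n4, n6}
|Sat(A[r U EG (a ∧ (EX (b → r)))])| = |{n4, n6}| = 2.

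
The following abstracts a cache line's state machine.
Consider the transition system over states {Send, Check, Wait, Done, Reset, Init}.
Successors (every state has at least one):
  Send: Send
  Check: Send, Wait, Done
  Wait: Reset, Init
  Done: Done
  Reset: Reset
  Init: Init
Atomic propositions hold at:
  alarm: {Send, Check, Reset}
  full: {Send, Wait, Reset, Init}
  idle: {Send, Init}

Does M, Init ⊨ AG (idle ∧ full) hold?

Sat(idle ∧ full) = {Send, Init}
AG (idle ∧ full): greatest fixpoint, start Z0 = {Send, Init}, keep only states in Sat with every successor in Z. Already a fixed point.
Sat(AG (idle ∧ full)) = {Send, Init}
Init ∈ Sat(AG (idle ∧ full)) = {Send, Init}, so the formula holds at Init.

Yes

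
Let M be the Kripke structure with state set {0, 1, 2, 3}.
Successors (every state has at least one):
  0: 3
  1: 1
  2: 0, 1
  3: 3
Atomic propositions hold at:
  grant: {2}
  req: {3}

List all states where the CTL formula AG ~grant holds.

Sat(~grant) = {0, 1, 3}
AG ~grant: greatest fixpoint, start Z0 = {0, 1, 3}, keep only states in Sat with every successor in Z. Already a fixed point.
Sat(AG ~grant) = {0, 1, 3}

{0, 1, 3}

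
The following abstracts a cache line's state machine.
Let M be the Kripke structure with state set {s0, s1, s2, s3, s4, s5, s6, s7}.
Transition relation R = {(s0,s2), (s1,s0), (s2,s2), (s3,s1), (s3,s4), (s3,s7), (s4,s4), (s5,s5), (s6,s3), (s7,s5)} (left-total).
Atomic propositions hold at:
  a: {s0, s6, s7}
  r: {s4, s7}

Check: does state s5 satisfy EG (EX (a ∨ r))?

No

Sat(a ∨ r) = {s0, s4, s6, s7}
Sat(EX (a ∨ r)) = {s : some successor in {s0, s4, s6, s7}} = {s1, s3, s4}
EG (EX (a ∨ r)): greatest fixpoint, start Z0 = {s1, s3, s4}, keep only states in Sat with some successor in Z. Z1 = {s3, s4}; fixed.
Sat(EG (EX (a ∨ r))) = {s3, s4}
s5 ∉ Sat(EG (EX (a ∨ r))) = {s3, s4}, so the formula does not hold at s5.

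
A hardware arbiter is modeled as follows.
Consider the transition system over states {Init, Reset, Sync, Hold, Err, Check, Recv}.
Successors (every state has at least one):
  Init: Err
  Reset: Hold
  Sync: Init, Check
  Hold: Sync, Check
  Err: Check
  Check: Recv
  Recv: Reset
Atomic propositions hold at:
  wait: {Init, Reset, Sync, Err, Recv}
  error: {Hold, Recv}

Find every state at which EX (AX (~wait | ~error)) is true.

{Init, Reset, Sync, Hold, Check, Recv}

Sat(~wait) = {Hold, Check}
Sat(~error) = {Init, Reset, Sync, Err, Check}
Sat(~wait | ~error) = {Init, Reset, Sync, Hold, Err, Check}
Sat(AX (~wait | ~error)) = {s : every successor in {Init, Reset, Sync, Hold, Err, Check}} = {Init, Reset, Sync, Hold, Err, Recv}
Sat(EX (AX (~wait | ~error))) = {s : some successor in {Init, Reset, Sync, Hold, Err, Recv}} = {Init, Reset, Sync, Hold, Check, Recv}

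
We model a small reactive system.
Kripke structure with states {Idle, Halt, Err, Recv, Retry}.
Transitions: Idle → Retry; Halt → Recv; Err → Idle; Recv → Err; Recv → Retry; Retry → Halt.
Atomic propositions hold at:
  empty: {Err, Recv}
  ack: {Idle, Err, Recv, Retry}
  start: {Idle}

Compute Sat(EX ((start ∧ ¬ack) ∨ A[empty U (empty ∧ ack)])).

{Halt, Recv}

Sat(¬ack) = {Halt}
Sat(start ∧ ¬ack) = ∅
Sat(empty ∧ ack) = {Err, Recv}
A[empty U (empty ∧ ack)]: least fixpoint, start Z0 = Sat((empty ∧ ack)) = {Err, Recv}, add states in Sat(empty) with every successor in Z. Already a fixed point.
Sat(A[empty U (empty ∧ ack)]) = {Err, Recv}
Sat((start ∧ ¬ack) ∨ A[empty U (empty ∧ ack)]) = {Err, Recv}
Sat(EX ((start ∧ ¬ack) ∨ A[empty U (empty ∧ ack)])) = {s : some successor in {Err, Recv}} = {Halt, Recv}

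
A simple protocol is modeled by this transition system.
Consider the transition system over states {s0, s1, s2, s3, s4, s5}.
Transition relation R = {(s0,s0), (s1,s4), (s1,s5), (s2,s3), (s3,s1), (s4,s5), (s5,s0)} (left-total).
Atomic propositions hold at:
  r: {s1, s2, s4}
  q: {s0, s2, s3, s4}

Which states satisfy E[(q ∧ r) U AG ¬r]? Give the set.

Sat(q ∧ r) = {s2, s4}
Sat(¬r) = {s0, s3, s5}
AG ¬r: greatest fixpoint, start Z0 = {s0, s3, s5}, keep only states in Sat with every successor in Z. Z1 = {s0, s5}; fixed.
Sat(AG ¬r) = {s0, s5}
E[(q ∧ r) U AG ¬r]: least fixpoint, start Z0 = Sat(AG ¬r) = {s0, s5}, add states in Sat(q ∧ r) with some successor in Z. Z1 = {s0, s4, s5}; fixed.
Sat(E[(q ∧ r) U AG ¬r]) = {s0, s4, s5}

{s0, s4, s5}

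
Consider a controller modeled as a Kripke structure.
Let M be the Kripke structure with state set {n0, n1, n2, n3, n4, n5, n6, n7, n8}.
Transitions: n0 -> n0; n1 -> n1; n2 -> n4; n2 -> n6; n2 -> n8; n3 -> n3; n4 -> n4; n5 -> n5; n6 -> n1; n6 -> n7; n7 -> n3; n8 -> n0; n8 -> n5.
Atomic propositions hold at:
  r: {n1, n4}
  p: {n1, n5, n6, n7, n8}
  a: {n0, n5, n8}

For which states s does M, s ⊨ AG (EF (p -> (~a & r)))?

Sat(~a) = {n1, n2, n3, n4, n6, n7}
Sat(~a & r) = {n1, n4}
Sat(p -> (~a & r)) = {n0, n1, n2, n3, n4}
EF (p -> (~a & r)): least fixpoint, start Z0 = {n0, n1, n2, n3, n4}, add states with some successor in Z. Z1 = {n0, n1, n2, n3, n4, n6, n7, n8}; fixed.
Sat(EF (p -> (~a & r))) = {n0, n1, n2, n3, n4, n6, n7, n8}
AG (EF (p -> (~a & r))): greatest fixpoint, start Z0 = {n0, n1, n2, n3, n4, n6, n7, n8}, keep only states in Sat with every successor in Z. Z1 = {n0, n1, n2, n3, n4, n6, n7}; Z2 = {n0, n1, n3, n4, n6, n7}; fixed.
Sat(AG (EF (p -> (~a & r)))) = {n0, n1, n3, n4, n6, n7}

{n0, n1, n3, n4, n6, n7}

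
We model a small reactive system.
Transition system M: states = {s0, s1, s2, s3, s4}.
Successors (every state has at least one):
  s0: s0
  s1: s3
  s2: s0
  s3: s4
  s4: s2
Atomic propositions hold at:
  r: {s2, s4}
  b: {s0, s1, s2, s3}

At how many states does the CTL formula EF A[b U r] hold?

A[b U r]: least fixpoint, start Z0 = Sat(r) = {s2, s4}, add states in Sat(b) with every successor in Z. Z1 = {s2, s3, s4}; Z2 = {s1, s2, s3, s4}; fixed.
Sat(A[b U r]) = {s1, s2, s3, s4}
EF A[b U r]: least fixpoint, start Z0 = {s1, s2, s3, s4}, add states with some successor in Z. Already a fixed point.
Sat(EF A[b U r]) = {s1, s2, s3, s4}
|Sat(EF A[b U r])| = |{s1, s2, s3, s4}| = 4.

4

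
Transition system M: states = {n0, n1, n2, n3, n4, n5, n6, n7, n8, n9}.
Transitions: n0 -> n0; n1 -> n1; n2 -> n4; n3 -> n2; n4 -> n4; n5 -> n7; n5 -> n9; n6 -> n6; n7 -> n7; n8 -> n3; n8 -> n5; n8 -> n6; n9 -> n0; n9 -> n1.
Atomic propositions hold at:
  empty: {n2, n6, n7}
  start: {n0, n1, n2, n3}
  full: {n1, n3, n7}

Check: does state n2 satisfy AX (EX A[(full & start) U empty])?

Sat(full & start) = {n1, n3}
A[(full & start) U empty]: least fixpoint, start Z0 = Sat(empty) = {n2, n6, n7}, add states in Sat(full & start) with every successor in Z. Z1 = {n2, n3, n6, n7}; fixed.
Sat(A[(full & start) U empty]) = {n2, n3, n6, n7}
Sat(EX A[(full & start) U empty]) = {s : some successor in {n2, n3, n6, n7}} = {n3, n5, n6, n7, n8}
Sat(AX (EX A[(full & start) U empty])) = {s : every successor in {n3, n5, n6, n7, n8}} = {n6, n7, n8}
n2 ∉ Sat(AX (EX A[(full & start) U empty])) = {n6, n7, n8}, so the formula does not hold at n2.

No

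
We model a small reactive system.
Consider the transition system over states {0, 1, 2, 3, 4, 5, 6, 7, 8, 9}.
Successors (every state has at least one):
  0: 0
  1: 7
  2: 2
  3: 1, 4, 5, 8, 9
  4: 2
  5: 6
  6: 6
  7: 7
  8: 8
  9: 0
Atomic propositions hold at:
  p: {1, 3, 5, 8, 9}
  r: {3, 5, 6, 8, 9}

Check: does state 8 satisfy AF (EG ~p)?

Sat(~p) = {0, 2, 4, 6, 7}
EG ~p: greatest fixpoint, start Z0 = {0, 2, 4, 6, 7}, keep only states in Sat with some successor in Z. Already a fixed point.
Sat(EG ~p) = {0, 2, 4, 6, 7}
AF (EG ~p): least fixpoint, start Z0 = {0, 2, 4, 6, 7}, add states with every successor in Z. Z1 = {0, 1, 2, 4, 5, 6, 7, 9}; fixed.
Sat(AF (EG ~p)) = {0, 1, 2, 4, 5, 6, 7, 9}
8 ∉ Sat(AF (EG ~p)) = {0, 1, 2, 4, 5, 6, 7, 9}, so the formula does not hold at 8.

No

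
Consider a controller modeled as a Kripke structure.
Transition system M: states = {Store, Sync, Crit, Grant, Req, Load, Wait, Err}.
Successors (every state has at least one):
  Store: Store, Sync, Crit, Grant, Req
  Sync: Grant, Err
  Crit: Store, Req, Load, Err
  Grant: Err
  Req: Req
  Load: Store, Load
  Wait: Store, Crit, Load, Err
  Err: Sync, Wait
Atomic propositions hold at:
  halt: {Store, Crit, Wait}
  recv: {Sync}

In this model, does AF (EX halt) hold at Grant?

Yes

Sat(EX halt) = {s : some successor in {Store, Crit, Wait}} = {Store, Crit, Load, Wait, Err}
AF (EX halt): least fixpoint, start Z0 = {Store, Crit, Load, Wait, Err}, add states with every successor in Z. Z1 = {Store, Crit, Grant, Load, Wait, Err}; Z2 = {Store, Sync, Crit, Grant, Load, Wait, Err}; fixed.
Sat(AF (EX halt)) = {Store, Sync, Crit, Grant, Load, Wait, Err}
Grant ∈ Sat(AF (EX halt)) = {Store, Sync, Crit, Grant, Load, Wait, Err}, so the formula holds at Grant.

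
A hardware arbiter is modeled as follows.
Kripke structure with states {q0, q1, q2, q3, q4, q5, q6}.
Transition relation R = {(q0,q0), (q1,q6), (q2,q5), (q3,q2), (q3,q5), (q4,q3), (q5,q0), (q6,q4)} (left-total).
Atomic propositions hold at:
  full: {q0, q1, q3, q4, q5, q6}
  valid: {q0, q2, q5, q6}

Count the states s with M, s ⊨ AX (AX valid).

Sat(AX valid) = {s : every successor in {q0, q2, q5, q6}} = {q0, q1, q2, q3, q5}
Sat(AX (AX valid)) = {s : every successor in {q0, q1, q2, q3, q5}} = {q0, q2, q3, q4, q5}
|Sat(AX (AX valid))| = |{q0, q2, q3, q4, q5}| = 5.

5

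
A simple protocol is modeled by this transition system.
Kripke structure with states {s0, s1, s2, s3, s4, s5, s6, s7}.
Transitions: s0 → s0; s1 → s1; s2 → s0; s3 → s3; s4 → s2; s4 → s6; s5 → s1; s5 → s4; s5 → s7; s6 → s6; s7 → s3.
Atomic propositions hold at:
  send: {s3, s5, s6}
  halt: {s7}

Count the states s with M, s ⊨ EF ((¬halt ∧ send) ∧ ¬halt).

Sat(¬halt) = {s0, s1, s2, s3, s4, s5, s6}
Sat(¬halt ∧ send) = {s3, s5, s6}
Sat((¬halt ∧ send) ∧ ¬halt) = {s3, s5, s6}
EF ((¬halt ∧ send) ∧ ¬halt): least fixpoint, start Z0 = {s3, s5, s6}, add states with some successor in Z. Z1 = {s3, s4, s5, s6, s7}; fixed.
Sat(EF ((¬halt ∧ send) ∧ ¬halt)) = {s3, s4, s5, s6, s7}
|Sat(EF ((¬halt ∧ send) ∧ ¬halt))| = |{s3, s4, s5, s6, s7}| = 5.

5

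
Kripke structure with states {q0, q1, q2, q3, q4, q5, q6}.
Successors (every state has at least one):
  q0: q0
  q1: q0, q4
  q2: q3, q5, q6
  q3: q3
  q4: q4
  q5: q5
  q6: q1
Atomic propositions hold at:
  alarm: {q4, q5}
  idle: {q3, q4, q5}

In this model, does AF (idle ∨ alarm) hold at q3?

Yes

Sat(idle ∨ alarm) = {q3, q4, q5}
AF (idle ∨ alarm): least fixpoint, start Z0 = {q3, q4, q5}, add states with every successor in Z. Already a fixed point.
Sat(AF (idle ∨ alarm)) = {q3, q4, q5}
q3 ∈ Sat(AF (idle ∨ alarm)) = {q3, q4, q5}, so the formula holds at q3.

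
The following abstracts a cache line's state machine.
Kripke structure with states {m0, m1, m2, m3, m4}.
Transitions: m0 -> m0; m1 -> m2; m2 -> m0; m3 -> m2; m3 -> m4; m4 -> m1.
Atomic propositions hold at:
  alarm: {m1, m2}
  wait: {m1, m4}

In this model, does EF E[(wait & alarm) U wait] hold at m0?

No

Sat(wait & alarm) = {m1}
E[(wait & alarm) U wait]: least fixpoint, start Z0 = Sat(wait) = {m1, m4}, add states in Sat(wait & alarm) with some successor in Z. Already a fixed point.
Sat(E[(wait & alarm) U wait]) = {m1, m4}
EF E[(wait & alarm) U wait]: least fixpoint, start Z0 = {m1, m4}, add states with some successor in Z. Z1 = {m1, m3, m4}; fixed.
Sat(EF E[(wait & alarm) U wait]) = {m1, m3, m4}
m0 ∉ Sat(EF E[(wait & alarm) U wait]) = {m1, m3, m4}, so the formula does not hold at m0.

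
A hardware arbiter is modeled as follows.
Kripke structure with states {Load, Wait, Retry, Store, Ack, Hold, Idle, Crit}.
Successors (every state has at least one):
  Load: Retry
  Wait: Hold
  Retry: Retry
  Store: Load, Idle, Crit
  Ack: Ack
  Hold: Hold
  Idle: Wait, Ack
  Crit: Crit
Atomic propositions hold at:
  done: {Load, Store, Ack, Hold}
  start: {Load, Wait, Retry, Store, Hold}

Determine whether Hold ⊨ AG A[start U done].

A[start U done]: least fixpoint, start Z0 = Sat(done) = {Load, Store, Ack, Hold}, add states in Sat(start) with every successor in Z. Z1 = {Load, Wait, Store, Ack, Hold}; fixed.
Sat(A[start U done]) = {Load, Wait, Store, Ack, Hold}
AG A[start U done]: greatest fixpoint, start Z0 = {Load, Wait, Store, Ack, Hold}, keep only states in Sat with every successor in Z. Z1 = {Wait, Ack, Hold}; fixed.
Sat(AG A[start U done]) = {Wait, Ack, Hold}
Hold ∈ Sat(AG A[start U done]) = {Wait, Ack, Hold}, so the formula holds at Hold.

Yes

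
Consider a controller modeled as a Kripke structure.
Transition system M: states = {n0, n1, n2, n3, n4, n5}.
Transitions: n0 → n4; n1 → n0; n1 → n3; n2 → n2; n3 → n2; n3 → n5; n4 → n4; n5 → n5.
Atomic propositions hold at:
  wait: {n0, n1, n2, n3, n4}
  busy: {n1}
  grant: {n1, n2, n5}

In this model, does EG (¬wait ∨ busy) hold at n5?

Yes

Sat(¬wait) = {n5}
Sat(¬wait ∨ busy) = {n1, n5}
EG (¬wait ∨ busy): greatest fixpoint, start Z0 = {n1, n5}, keep only states in Sat with some successor in Z. Z1 = {n5}; fixed.
Sat(EG (¬wait ∨ busy)) = {n5}
n5 ∈ Sat(EG (¬wait ∨ busy)) = {n5}, so the formula holds at n5.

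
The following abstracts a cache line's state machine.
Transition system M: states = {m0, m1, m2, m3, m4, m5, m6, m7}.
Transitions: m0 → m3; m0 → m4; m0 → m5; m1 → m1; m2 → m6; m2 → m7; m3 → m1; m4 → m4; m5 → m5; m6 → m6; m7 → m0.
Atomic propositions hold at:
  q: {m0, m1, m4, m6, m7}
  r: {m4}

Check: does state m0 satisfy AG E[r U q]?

No

E[r U q]: least fixpoint, start Z0 = Sat(q) = {m0, m1, m4, m6, m7}, add states in Sat(r) with some successor in Z. Already a fixed point.
Sat(E[r U q]) = {m0, m1, m4, m6, m7}
AG E[r U q]: greatest fixpoint, start Z0 = {m0, m1, m4, m6, m7}, keep only states in Sat with every successor in Z. Z1 = {m1, m4, m6, m7}; Z2 = {m1, m4, m6}; fixed.
Sat(AG E[r U q]) = {m1, m4, m6}
m0 ∉ Sat(AG E[r U q]) = {m1, m4, m6}, so the formula does not hold at m0.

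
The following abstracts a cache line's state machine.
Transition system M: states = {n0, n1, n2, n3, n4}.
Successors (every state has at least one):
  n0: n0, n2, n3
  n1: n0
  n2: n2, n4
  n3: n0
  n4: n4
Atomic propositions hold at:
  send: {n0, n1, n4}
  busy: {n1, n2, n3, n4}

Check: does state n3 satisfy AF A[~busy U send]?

Yes

Sat(~busy) = {n0}
A[~busy U send]: least fixpoint, start Z0 = Sat(send) = {n0, n1, n4}, add states in Sat(~busy) with every successor in Z. Already a fixed point.
Sat(A[~busy U send]) = {n0, n1, n4}
AF A[~busy U send]: least fixpoint, start Z0 = {n0, n1, n4}, add states with every successor in Z. Z1 = {n0, n1, n3, n4}; fixed.
Sat(AF A[~busy U send]) = {n0, n1, n3, n4}
n3 ∈ Sat(AF A[~busy U send]) = {n0, n1, n3, n4}, so the formula holds at n3.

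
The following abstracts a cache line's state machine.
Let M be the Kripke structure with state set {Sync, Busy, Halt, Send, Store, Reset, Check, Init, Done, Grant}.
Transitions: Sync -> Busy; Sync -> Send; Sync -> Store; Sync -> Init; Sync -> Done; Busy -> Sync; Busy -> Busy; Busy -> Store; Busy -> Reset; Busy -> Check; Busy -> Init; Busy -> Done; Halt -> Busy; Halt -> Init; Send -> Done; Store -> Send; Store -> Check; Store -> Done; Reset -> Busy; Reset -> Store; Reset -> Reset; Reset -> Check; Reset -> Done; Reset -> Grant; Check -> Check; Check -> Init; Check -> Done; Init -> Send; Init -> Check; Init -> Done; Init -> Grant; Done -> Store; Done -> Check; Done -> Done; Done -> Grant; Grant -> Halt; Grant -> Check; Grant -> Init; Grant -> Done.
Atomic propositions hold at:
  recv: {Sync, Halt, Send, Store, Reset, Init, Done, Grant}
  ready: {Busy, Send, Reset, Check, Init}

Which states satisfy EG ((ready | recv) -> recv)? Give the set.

Sat(ready | recv) = {Sync, Busy, Halt, Send, Store, Reset, Check, Init, Done, Grant}
Sat((ready | recv) -> recv) = {Sync, Halt, Send, Store, Reset, Init, Done, Grant}
EG ((ready | recv) -> recv): greatest fixpoint, start Z0 = {Sync, Halt, Send, Store, Reset, Init, Done, Grant}, keep only states in Sat with some successor in Z. Already a fixed point.
Sat(EG ((ready | recv) -> recv)) = {Sync, Halt, Send, Store, Reset, Init, Done, Grant}

{Sync, Halt, Send, Store, Reset, Init, Done, Grant}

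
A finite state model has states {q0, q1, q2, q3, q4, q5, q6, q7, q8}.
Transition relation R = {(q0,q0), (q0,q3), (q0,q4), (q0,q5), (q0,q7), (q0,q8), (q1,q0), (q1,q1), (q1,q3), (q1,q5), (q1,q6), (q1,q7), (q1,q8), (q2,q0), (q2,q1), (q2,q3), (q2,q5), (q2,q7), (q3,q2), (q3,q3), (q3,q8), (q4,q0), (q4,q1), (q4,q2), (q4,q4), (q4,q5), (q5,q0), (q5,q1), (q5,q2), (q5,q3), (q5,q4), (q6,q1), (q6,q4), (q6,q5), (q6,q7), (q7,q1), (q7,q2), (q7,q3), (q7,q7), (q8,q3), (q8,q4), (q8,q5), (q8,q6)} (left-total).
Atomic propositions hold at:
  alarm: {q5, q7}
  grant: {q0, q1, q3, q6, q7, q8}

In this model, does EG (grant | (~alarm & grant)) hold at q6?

Yes

Sat(~alarm) = {q0, q1, q2, q3, q4, q6, q8}
Sat(~alarm & grant) = {q0, q1, q3, q6, q8}
Sat(grant | (~alarm & grant)) = {q0, q1, q3, q6, q7, q8}
EG (grant | (~alarm & grant)): greatest fixpoint, start Z0 = {q0, q1, q3, q6, q7, q8}, keep only states in Sat with some successor in Z. Already a fixed point.
Sat(EG (grant | (~alarm & grant))) = {q0, q1, q3, q6, q7, q8}
q6 ∈ Sat(EG (grant | (~alarm & grant))) = {q0, q1, q3, q6, q7, q8}, so the formula holds at q6.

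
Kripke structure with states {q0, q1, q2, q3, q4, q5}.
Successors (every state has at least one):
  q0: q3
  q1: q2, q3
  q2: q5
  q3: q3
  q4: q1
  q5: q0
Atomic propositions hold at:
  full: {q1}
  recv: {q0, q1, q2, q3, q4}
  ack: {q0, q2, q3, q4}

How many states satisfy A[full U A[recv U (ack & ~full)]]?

5

Sat(~full) = {q0, q2, q3, q4, q5}
Sat(ack & ~full) = {q0, q2, q3, q4}
A[recv U (ack & ~full)]: least fixpoint, start Z0 = Sat((ack & ~full)) = {q0, q2, q3, q4}, add states in Sat(recv) with every successor in Z. Z1 = {q0, q1, q2, q3, q4}; fixed.
Sat(A[recv U (ack & ~full)]) = {q0, q1, q2, q3, q4}
A[full U A[recv U (ack & ~full)]]: least fixpoint, start Z0 = Sat(A[recv U (ack & ~full)]) = {q0, q1, q2, q3, q4}, add states in Sat(full) with every successor in Z. Already a fixed point.
Sat(A[full U A[recv U (ack & ~full)]]) = {q0, q1, q2, q3, q4}
|Sat(A[full U A[recv U (ack & ~full)]])| = |{q0, q1, q2, q3, q4}| = 5.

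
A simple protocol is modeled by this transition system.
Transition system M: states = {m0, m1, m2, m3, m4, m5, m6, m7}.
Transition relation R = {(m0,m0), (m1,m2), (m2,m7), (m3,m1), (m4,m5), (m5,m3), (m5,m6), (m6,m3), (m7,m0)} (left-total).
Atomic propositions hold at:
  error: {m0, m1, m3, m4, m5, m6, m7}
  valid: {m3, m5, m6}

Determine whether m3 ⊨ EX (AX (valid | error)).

Sat(valid | error) = {m0, m1, m3, m4, m5, m6, m7}
Sat(AX (valid | error)) = {s : every successor in {m0, m1, m3, m4, m5, m6, m7}} = {m0, m2, m3, m4, m5, m6, m7}
Sat(EX (AX (valid | error))) = {s : some successor in {m0, m2, m3, m4, m5, m6, m7}} = {m0, m1, m2, m4, m5, m6, m7}
m3 ∉ Sat(EX (AX (valid | error))) = {m0, m1, m2, m4, m5, m6, m7}, so the formula does not hold at m3.

No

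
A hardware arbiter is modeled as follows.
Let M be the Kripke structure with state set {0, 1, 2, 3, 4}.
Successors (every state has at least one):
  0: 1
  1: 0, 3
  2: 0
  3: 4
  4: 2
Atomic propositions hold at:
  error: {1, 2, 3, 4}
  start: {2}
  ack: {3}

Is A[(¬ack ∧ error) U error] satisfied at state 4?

Yes

Sat(¬ack) = {0, 1, 2, 4}
Sat(¬ack ∧ error) = {1, 2, 4}
A[(¬ack ∧ error) U error]: least fixpoint, start Z0 = Sat(error) = {1, 2, 3, 4}, add states in Sat(¬ack ∧ error) with every successor in Z. Already a fixed point.
Sat(A[(¬ack ∧ error) U error]) = {1, 2, 3, 4}
4 ∈ Sat(A[(¬ack ∧ error) U error]) = {1, 2, 3, 4}, so the formula holds at 4.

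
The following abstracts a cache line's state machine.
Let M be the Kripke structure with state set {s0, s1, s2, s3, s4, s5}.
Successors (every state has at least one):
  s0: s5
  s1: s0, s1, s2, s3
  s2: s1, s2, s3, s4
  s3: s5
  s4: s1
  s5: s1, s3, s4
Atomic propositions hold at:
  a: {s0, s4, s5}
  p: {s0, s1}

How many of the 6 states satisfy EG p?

EG p: greatest fixpoint, start Z0 = {s0, s1}, keep only states in Sat with some successor in Z. Z1 = {s1}; fixed.
Sat(EG p) = {s1}
|Sat(EG p)| = |{s1}| = 1.

1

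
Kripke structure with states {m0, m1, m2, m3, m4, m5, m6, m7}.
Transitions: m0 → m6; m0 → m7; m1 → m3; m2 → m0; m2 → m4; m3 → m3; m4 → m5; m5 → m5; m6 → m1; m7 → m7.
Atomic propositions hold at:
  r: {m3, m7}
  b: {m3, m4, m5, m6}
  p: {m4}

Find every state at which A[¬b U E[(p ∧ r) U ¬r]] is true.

{m0, m1, m2, m4, m5, m6}

Sat(¬b) = {m0, m1, m2, m7}
Sat(p ∧ r) = ∅
Sat(¬r) = {m0, m1, m2, m4, m5, m6}
E[(p ∧ r) U ¬r]: least fixpoint, start Z0 = Sat(¬r) = {m0, m1, m2, m4, m5, m6}, add states in Sat(p ∧ r) with some successor in Z. Already a fixed point.
Sat(E[(p ∧ r) U ¬r]) = {m0, m1, m2, m4, m5, m6}
A[¬b U E[(p ∧ r) U ¬r]]: least fixpoint, start Z0 = Sat(E[(p ∧ r) U ¬r]) = {m0, m1, m2, m4, m5, m6}, add states in Sat(¬b) with every successor in Z. Already a fixed point.
Sat(A[¬b U E[(p ∧ r) U ¬r]]) = {m0, m1, m2, m4, m5, m6}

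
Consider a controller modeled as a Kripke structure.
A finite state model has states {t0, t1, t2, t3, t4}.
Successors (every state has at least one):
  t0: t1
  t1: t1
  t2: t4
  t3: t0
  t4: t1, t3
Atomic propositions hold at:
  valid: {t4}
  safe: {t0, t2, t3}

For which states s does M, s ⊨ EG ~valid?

{t0, t1, t3}

Sat(~valid) = {t0, t1, t2, t3}
EG ~valid: greatest fixpoint, start Z0 = {t0, t1, t2, t3}, keep only states in Sat with some successor in Z. Z1 = {t0, t1, t3}; fixed.
Sat(EG ~valid) = {t0, t1, t3}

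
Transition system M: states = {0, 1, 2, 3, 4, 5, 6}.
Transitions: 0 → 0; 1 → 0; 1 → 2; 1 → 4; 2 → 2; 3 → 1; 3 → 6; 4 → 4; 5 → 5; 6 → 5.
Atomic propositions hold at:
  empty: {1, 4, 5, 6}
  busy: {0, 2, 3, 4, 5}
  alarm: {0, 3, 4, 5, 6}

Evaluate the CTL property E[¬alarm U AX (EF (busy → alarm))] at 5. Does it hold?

Sat(¬alarm) = {1, 2}
Sat(busy → alarm) = {0, 1, 3, 4, 5, 6}
EF (busy → alarm): least fixpoint, start Z0 = {0, 1, 3, 4, 5, 6}, add states with some successor in Z. Already a fixed point.
Sat(EF (busy → alarm)) = {0, 1, 3, 4, 5, 6}
Sat(AX (EF (busy → alarm))) = {s : every successor in {0, 1, 3, 4, 5, 6}} = {0, 3, 4, 5, 6}
E[¬alarm U AX (EF (busy → alarm))]: least fixpoint, start Z0 = Sat(AX (EF (busy → alarm))) = {0, 3, 4, 5, 6}, add states in Sat(¬alarm) with some successor in Z. Z1 = {0, 1, 3, 4, 5, 6}; fixed.
Sat(E[¬alarm U AX (EF (busy → alarm))]) = {0, 1, 3, 4, 5, 6}
5 ∈ Sat(E[¬alarm U AX (EF (busy → alarm))]) = {0, 1, 3, 4, 5, 6}, so the formula holds at 5.

Yes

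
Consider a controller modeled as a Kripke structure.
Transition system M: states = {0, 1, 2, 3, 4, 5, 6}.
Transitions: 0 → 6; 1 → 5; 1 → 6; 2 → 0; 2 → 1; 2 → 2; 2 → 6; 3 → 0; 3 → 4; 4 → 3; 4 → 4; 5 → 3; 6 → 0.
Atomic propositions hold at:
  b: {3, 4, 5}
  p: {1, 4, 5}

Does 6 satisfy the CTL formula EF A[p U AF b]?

No

AF b: least fixpoint, start Z0 = {3, 4, 5}, add states with every successor in Z. Already a fixed point.
Sat(AF b) = {3, 4, 5}
A[p U AF b]: least fixpoint, start Z0 = Sat(AF b) = {3, 4, 5}, add states in Sat(p) with every successor in Z. Already a fixed point.
Sat(A[p U AF b]) = {3, 4, 5}
EF A[p U AF b]: least fixpoint, start Z0 = {3, 4, 5}, add states with some successor in Z. Z1 = {1, 3, 4, 5}; Z2 = {1, 2, 3, 4, 5}; fixed.
Sat(EF A[p U AF b]) = {1, 2, 3, 4, 5}
6 ∉ Sat(EF A[p U AF b]) = {1, 2, 3, 4, 5}, so the formula does not hold at 6.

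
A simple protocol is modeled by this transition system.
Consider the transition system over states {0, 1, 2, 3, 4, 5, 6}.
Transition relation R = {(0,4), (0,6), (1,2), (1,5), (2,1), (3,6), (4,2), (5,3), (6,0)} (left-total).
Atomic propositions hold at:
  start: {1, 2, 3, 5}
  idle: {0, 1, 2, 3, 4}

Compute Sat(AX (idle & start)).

{2, 4, 5}

Sat(idle & start) = {1, 2, 3}
Sat(AX (idle & start)) = {s : every successor in {1, 2, 3}} = {2, 4, 5}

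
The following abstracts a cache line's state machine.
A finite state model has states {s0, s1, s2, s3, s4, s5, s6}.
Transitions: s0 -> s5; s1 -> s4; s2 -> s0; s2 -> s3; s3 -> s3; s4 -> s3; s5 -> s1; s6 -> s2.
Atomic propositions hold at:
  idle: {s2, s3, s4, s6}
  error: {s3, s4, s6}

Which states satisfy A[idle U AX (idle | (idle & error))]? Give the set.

{s1, s3, s4, s6}

Sat(idle & error) = {s3, s4, s6}
Sat(idle | (idle & error)) = {s2, s3, s4, s6}
Sat(AX (idle | (idle & error))) = {s : every successor in {s2, s3, s4, s6}} = {s1, s3, s4, s6}
A[idle U AX (idle | (idle & error))]: least fixpoint, start Z0 = Sat(AX (idle | (idle & error))) = {s1, s3, s4, s6}, add states in Sat(idle) with every successor in Z. Already a fixed point.
Sat(A[idle U AX (idle | (idle & error))]) = {s1, s3, s4, s6}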